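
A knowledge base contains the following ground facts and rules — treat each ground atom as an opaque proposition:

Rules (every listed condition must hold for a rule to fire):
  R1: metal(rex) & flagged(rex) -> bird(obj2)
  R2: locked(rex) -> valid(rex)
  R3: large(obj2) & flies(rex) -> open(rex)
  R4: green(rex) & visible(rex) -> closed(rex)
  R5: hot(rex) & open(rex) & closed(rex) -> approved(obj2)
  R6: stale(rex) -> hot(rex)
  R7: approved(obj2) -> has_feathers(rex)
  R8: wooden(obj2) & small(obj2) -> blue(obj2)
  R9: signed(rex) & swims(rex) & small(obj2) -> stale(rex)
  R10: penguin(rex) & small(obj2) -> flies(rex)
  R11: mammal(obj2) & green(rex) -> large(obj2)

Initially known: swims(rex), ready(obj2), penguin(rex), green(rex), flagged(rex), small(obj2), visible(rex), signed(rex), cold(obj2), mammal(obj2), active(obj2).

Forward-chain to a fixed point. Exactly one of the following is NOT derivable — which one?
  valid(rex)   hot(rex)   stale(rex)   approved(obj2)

Round 1 — R4, R9, R10, R11, derive closed(rex), stale(rex), flies(rex), large(obj2).
Round 2 — R3, R6, derive open(rex), hot(rex).
Round 3 — R5, derive approved(obj2).
Round 4 — R7, derive has_feathers(rex).
Derived: approved(obj2) (round 3), stale(rex) (round 1), hot(rex) (round 2). valid(rex) never appears in any round.

valid(rex)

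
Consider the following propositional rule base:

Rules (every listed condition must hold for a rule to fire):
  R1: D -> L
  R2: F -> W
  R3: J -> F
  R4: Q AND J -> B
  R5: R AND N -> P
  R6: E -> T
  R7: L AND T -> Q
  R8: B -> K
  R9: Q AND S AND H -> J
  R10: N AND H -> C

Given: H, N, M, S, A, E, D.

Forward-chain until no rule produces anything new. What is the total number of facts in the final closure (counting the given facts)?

Round 1 fires R1, R6, R10, giving L, T, C.
Round 2 fires R7, giving Q.
Round 3 fires R9, giving J.
Round 4 fires R3, R4, giving F, B.
Round 5 fires R2, R8, giving W, K.
Closure: {A, B, C, D, E, F, H, J, K, L, M, N, Q, S, T, W} — 16 facts.

16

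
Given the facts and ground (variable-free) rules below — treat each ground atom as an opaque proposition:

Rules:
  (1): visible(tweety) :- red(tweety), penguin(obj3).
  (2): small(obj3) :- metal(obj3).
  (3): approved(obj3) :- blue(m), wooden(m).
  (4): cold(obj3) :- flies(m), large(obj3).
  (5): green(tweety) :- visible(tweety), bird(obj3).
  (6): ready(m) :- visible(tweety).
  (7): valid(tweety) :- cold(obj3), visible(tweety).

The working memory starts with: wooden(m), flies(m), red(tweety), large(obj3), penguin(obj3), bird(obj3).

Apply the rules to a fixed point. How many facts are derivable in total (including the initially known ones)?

Round 1 fires (1), (4), giving visible(tweety), cold(obj3).
Round 2 fires (5), (6), (7), giving green(tweety), ready(m), valid(tweety).
Closure: {bird(obj3), cold(obj3), flies(m), green(tweety), large(obj3), penguin(obj3), ready(m), red(tweety), valid(tweety), visible(tweety), wooden(m)} — 11 facts.

11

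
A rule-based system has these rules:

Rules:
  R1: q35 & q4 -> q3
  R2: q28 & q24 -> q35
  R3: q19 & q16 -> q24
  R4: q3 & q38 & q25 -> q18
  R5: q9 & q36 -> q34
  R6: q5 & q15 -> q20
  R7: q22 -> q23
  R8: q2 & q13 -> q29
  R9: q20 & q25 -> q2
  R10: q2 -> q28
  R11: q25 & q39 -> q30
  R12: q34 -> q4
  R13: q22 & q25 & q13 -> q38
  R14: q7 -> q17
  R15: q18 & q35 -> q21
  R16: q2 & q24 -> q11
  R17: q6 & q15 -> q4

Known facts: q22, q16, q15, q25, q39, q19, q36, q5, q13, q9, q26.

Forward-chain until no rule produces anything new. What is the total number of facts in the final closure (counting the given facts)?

26

Round 1 fires R3, R5, R6, R7, R11, R13, giving q24, q34, q20, q23, q30, q38.
Round 2 fires R9, R12, giving q2, q4.
Round 3 fires R8, R10, R16, giving q29, q28, q11.
Round 4 fires R2, giving q35.
Round 5 fires R1, giving q3.
Round 6 fires R4, giving q18.
Round 7 fires R15, giving q21.
Closure: {q11, q13, q15, q16, q18, q19, q2, q20, q21, q22, q23, q24, q25, q26, q28, q29, q3, q30, q34, q35, q36, q38, q39, q4, q5, q9} — 26 facts.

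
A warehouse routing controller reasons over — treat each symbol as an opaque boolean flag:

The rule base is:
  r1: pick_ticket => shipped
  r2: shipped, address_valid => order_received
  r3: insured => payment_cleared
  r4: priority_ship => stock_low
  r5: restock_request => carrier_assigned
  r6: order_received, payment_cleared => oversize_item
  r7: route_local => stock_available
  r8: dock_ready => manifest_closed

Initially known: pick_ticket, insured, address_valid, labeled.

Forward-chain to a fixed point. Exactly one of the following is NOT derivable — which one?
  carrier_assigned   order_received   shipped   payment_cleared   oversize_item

carrier_assigned

Round 1: r1 [pick_ticket => shipped]; r3 [insured => payment_cleared]. New: shipped, payment_cleared.
Round 2: r2 [shipped, address_valid => order_received]. New: order_received.
Round 3: r6 [order_received, payment_cleared => oversize_item]. New: oversize_item.
Derived: order_received (round 2), shipped (round 1), oversize_item (round 3), payment_cleared (round 1). carrier_assigned never appears in any round.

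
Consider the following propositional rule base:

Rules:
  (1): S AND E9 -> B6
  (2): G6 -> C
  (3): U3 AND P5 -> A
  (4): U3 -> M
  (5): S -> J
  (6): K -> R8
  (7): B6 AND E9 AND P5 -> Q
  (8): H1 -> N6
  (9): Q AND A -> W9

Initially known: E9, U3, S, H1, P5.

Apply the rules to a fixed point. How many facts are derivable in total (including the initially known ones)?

12

Round 1: (1) [S AND E9 -> B6]; (3) [U3 AND P5 -> A]; (4) [U3 -> M]; (5) [S -> J]; (8) [H1 -> N6]. New: B6, A, M, J, N6.
Round 2: (7) [B6 AND E9 AND P5 -> Q]. New: Q.
Round 3: (9) [Q AND A -> W9]. New: W9.
Closure: {A, B6, E9, H1, J, M, N6, P5, Q, S, U3, W9} — 12 facts.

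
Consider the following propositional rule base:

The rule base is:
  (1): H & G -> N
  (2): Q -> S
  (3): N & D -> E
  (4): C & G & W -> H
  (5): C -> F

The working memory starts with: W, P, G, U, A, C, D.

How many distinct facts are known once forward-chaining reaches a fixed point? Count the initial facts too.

Round 1: (4) [C & G & W -> H]; (5) [C -> F]. New: H, F.
Round 2: (1) [H & G -> N]. New: N.
Round 3: (3) [N & D -> E]. New: E.
Closure: {A, C, D, E, F, G, H, N, P, U, W} — 11 facts.

11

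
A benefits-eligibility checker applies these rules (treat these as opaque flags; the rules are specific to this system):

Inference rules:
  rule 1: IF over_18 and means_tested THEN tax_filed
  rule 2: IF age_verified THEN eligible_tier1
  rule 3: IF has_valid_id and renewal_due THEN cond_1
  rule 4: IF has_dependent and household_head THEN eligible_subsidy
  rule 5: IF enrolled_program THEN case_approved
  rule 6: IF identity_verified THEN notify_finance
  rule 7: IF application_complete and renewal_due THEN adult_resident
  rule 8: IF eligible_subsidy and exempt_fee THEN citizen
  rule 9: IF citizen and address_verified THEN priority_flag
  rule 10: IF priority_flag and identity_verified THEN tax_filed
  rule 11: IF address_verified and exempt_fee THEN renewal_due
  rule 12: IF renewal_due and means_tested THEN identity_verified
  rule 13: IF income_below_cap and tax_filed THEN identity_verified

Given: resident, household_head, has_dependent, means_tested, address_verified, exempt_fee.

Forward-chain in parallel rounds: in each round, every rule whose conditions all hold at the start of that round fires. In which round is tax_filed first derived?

Round 1: rule 4 [IF has_dependent and household_head THEN eligible_subsidy]; rule 11 [IF address_verified and exempt_fee THEN renewal_due]. New: eligible_subsidy, renewal_due.
Round 2: rule 8 [IF eligible_subsidy and exempt_fee THEN citizen]; rule 12 [IF renewal_due and means_tested THEN identity_verified]. New: citizen, identity_verified.
Round 3: rule 6 [IF identity_verified THEN notify_finance]; rule 9 [IF citizen and address_verified THEN priority_flag]. New: notify_finance, priority_flag.
Round 4: rule 10 [IF priority_flag and identity_verified THEN tax_filed]. New: tax_filed.
tax_filed first appears in round 4.

4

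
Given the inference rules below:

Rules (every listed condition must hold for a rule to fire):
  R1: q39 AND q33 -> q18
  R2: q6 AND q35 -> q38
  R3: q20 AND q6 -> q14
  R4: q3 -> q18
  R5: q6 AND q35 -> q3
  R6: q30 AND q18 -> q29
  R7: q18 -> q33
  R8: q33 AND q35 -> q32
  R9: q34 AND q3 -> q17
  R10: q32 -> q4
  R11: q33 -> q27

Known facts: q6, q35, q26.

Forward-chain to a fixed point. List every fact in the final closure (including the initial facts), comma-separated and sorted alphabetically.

Round 1 — R2, R5, derive q38, q3.
Round 2 — R4, derive q18.
Round 3 — R7, derive q33.
Round 4 — R8, R11, derive q32, q27.
Round 5 — R10, derive q4.

q18, q26, q27, q3, q32, q33, q35, q38, q4, q6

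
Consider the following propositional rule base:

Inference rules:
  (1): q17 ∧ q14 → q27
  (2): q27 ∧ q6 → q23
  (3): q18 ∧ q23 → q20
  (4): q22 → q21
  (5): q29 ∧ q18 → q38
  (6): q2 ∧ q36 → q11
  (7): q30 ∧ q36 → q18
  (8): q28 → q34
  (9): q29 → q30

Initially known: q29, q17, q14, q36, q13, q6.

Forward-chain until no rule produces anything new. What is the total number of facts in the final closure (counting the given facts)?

[1] (1) [q17 ∧ q14 → q27]; (9) [q29 → q30]. ⇒ new: q27, q30.
[2] (2) [q27 ∧ q6 → q23]; (7) [q30 ∧ q36 → q18]. ⇒ new: q23, q18.
[3] (3) [q18 ∧ q23 → q20]; (5) [q29 ∧ q18 → q38]. ⇒ new: q20, q38.
Closure: {q13, q14, q17, q18, q20, q23, q27, q29, q30, q36, q38, q6} — 12 facts.

12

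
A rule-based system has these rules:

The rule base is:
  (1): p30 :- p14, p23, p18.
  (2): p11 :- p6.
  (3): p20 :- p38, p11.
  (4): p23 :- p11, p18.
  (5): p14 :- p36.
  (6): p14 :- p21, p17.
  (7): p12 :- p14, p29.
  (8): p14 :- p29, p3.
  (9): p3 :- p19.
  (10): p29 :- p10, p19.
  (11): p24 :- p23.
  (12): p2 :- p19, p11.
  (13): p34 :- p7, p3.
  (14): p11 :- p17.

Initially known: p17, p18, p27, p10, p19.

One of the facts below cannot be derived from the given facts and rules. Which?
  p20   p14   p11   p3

p20

Round 1: (9) [p3 :- p19.]; (10) [p29 :- p10, p19.]; (14) [p11 :- p17.]. Adds p3, p29, p11.
Round 2: (4) [p23 :- p11, p18.]; (8) [p14 :- p29, p3.]; (12) [p2 :- p19, p11.]. Adds p23, p14, p2.
Round 3: (1) [p30 :- p14, p23, p18.]; (7) [p12 :- p14, p29.]; (11) [p24 :- p23.]. Adds p30, p12, p24.
Derived: p14 (round 2), p3 (round 1), p11 (round 1). p20 never appears in any round.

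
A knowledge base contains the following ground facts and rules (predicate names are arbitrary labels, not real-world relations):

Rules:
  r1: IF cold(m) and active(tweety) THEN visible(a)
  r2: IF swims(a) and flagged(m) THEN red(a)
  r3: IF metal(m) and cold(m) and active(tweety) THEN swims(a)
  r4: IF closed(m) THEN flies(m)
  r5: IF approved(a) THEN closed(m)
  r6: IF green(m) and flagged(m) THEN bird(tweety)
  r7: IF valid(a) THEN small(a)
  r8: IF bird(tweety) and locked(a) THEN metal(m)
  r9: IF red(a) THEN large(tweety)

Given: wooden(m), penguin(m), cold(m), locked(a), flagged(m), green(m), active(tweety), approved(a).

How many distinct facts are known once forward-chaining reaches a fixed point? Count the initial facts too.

[1] r1 [IF cold(m) and active(tweety) THEN visible(a)]; r5 [IF approved(a) THEN closed(m)]; r6 [IF green(m) and flagged(m) THEN bird(tweety)]. ⇒ new: visible(a), closed(m), bird(tweety).
[2] r4 [IF closed(m) THEN flies(m)]; r8 [IF bird(tweety) and locked(a) THEN metal(m)]. ⇒ new: flies(m), metal(m).
[3] r3 [IF metal(m) and cold(m) and active(tweety) THEN swims(a)]. ⇒ new: swims(a).
[4] r2 [IF swims(a) and flagged(m) THEN red(a)]. ⇒ new: red(a).
[5] r9 [IF red(a) THEN large(tweety)]. ⇒ new: large(tweety).
Closure: {active(tweety), approved(a), bird(tweety), closed(m), cold(m), flagged(m), flies(m), green(m), large(tweety), locked(a), metal(m), penguin(m), red(a), swims(a), visible(a), wooden(m)} — 16 facts.

16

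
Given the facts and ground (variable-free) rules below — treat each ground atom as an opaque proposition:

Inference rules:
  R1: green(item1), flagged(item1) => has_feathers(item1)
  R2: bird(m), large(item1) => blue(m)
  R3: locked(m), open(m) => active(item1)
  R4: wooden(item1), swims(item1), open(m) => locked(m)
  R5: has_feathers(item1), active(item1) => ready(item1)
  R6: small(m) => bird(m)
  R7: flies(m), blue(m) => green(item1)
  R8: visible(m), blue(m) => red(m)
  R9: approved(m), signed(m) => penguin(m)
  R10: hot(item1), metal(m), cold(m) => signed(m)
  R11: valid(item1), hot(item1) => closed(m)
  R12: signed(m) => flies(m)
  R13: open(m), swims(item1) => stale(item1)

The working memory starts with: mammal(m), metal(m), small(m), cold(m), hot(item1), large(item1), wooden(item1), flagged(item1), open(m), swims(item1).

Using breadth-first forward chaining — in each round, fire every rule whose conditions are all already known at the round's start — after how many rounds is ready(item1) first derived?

5

[1] R4 [wooden(item1), swims(item1), open(m) => locked(m)]; R6 [small(m) => bird(m)]; R10 [hot(item1), metal(m), cold(m) => signed(m)]; R13 [open(m), swims(item1) => stale(item1)]. ⇒ new: locked(m), bird(m), signed(m), stale(item1).
[2] R2 [bird(m), large(item1) => blue(m)]; R3 [locked(m), open(m) => active(item1)]; R12 [signed(m) => flies(m)]. ⇒ new: blue(m), active(item1), flies(m).
[3] R7 [flies(m), blue(m) => green(item1)]. ⇒ new: green(item1).
[4] R1 [green(item1), flagged(item1) => has_feathers(item1)]. ⇒ new: has_feathers(item1).
[5] R5 [has_feathers(item1), active(item1) => ready(item1)]. ⇒ new: ready(item1).
ready(item1) first appears in round 5.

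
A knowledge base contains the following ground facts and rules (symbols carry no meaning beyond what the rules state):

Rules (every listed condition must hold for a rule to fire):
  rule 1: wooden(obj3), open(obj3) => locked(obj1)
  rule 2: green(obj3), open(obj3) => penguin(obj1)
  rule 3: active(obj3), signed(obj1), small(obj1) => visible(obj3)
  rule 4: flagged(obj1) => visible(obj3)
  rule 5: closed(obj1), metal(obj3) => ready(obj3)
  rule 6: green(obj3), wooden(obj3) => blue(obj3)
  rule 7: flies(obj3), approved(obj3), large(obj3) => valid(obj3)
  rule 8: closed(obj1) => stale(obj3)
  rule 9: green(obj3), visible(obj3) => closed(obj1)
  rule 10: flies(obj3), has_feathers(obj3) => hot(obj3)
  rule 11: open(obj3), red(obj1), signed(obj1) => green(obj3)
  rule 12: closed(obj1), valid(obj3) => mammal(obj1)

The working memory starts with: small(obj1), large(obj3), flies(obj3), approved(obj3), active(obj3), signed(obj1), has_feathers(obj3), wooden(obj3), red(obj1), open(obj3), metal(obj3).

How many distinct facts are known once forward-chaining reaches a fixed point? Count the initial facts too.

22

Round 1: rule 1 [wooden(obj3), open(obj3) => locked(obj1)]; rule 3 [active(obj3), signed(obj1), small(obj1) => visible(obj3)]; rule 7 [flies(obj3), approved(obj3), large(obj3) => valid(obj3)]; rule 10 [flies(obj3), has_feathers(obj3) => hot(obj3)]; rule 11 [open(obj3), red(obj1), signed(obj1) => green(obj3)]. New: locked(obj1), visible(obj3), valid(obj3), hot(obj3), green(obj3).
Round 2: rule 2 [green(obj3), open(obj3) => penguin(obj1)]; rule 6 [green(obj3), wooden(obj3) => blue(obj3)]; rule 9 [green(obj3), visible(obj3) => closed(obj1)]. New: penguin(obj1), blue(obj3), closed(obj1).
Round 3: rule 5 [closed(obj1), metal(obj3) => ready(obj3)]; rule 8 [closed(obj1) => stale(obj3)]; rule 12 [closed(obj1), valid(obj3) => mammal(obj1)]. New: ready(obj3), stale(obj3), mammal(obj1).
Closure: {active(obj3), approved(obj3), blue(obj3), closed(obj1), flies(obj3), green(obj3), has_feathers(obj3), hot(obj3), large(obj3), locked(obj1), mammal(obj1), metal(obj3), open(obj3), penguin(obj1), ready(obj3), red(obj1), signed(obj1), small(obj1), stale(obj3), valid(obj3), visible(obj3), wooden(obj3)} — 22 facts.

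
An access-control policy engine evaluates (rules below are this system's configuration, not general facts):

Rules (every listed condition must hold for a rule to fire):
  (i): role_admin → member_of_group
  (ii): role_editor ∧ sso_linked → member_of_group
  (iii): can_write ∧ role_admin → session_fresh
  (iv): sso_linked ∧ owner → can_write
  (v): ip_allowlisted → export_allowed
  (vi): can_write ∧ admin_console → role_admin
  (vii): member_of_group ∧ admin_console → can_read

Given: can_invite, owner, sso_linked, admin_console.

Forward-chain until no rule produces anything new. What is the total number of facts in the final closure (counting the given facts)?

[1] (iv) [sso_linked ∧ owner → can_write]. ⇒ new: can_write.
[2] (vi) [can_write ∧ admin_console → role_admin]. ⇒ new: role_admin.
[3] (i) [role_admin → member_of_group]; (iii) [can_write ∧ role_admin → session_fresh]. ⇒ new: member_of_group, session_fresh.
[4] (vii) [member_of_group ∧ admin_console → can_read]. ⇒ new: can_read.
Closure: {admin_console, can_invite, can_read, can_write, member_of_group, owner, role_admin, session_fresh, sso_linked} — 9 facts.

9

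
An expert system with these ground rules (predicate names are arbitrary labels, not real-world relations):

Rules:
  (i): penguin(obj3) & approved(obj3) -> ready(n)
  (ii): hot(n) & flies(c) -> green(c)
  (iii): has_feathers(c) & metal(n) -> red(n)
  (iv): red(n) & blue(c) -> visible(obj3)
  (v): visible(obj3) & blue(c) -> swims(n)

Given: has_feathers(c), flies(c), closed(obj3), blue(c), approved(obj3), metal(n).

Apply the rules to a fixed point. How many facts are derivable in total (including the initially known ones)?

[1] (iii) [has_feathers(c) & metal(n) -> red(n)]. ⇒ new: red(n).
[2] (iv) [red(n) & blue(c) -> visible(obj3)]. ⇒ new: visible(obj3).
[3] (v) [visible(obj3) & blue(c) -> swims(n)]. ⇒ new: swims(n).
Closure: {approved(obj3), blue(c), closed(obj3), flies(c), has_feathers(c), metal(n), red(n), swims(n), visible(obj3)} — 9 facts.

9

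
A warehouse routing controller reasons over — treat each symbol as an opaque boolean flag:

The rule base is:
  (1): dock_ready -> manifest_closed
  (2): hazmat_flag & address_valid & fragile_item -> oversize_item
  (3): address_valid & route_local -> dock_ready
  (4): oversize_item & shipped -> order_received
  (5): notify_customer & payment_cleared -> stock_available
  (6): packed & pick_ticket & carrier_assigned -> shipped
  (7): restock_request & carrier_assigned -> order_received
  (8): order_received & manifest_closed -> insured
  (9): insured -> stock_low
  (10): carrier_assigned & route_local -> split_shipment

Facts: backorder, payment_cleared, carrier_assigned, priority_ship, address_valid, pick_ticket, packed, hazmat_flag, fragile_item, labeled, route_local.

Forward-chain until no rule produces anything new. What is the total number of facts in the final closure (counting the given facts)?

Round 1: (2) [hazmat_flag & address_valid & fragile_item -> oversize_item]; (3) [address_valid & route_local -> dock_ready]; (6) [packed & pick_ticket & carrier_assigned -> shipped]; (10) [carrier_assigned & route_local -> split_shipment]. Adds oversize_item, dock_ready, shipped, split_shipment.
Round 2: (1) [dock_ready -> manifest_closed]; (4) [oversize_item & shipped -> order_received]. Adds manifest_closed, order_received.
Round 3: (8) [order_received & manifest_closed -> insured]. Adds insured.
Round 4: (9) [insured -> stock_low]. Adds stock_low.
Closure: {address_valid, backorder, carrier_assigned, dock_ready, fragile_item, hazmat_flag, insured, labeled, manifest_closed, order_received, oversize_item, packed, payment_cleared, pick_ticket, priority_ship, route_local, shipped, split_shipment, stock_low} — 19 facts.

19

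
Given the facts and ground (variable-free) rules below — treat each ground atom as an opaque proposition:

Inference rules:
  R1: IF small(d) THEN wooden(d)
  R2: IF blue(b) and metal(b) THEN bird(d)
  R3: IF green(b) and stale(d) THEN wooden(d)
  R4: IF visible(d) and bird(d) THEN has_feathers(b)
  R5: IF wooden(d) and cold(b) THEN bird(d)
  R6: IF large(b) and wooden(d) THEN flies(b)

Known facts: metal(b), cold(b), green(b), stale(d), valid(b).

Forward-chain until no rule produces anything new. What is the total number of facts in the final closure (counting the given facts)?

7

Round 1 fires R3, giving wooden(d).
Round 2 fires R5, giving bird(d).
Closure: {bird(d), cold(b), green(b), metal(b), stale(d), valid(b), wooden(d)} — 7 facts.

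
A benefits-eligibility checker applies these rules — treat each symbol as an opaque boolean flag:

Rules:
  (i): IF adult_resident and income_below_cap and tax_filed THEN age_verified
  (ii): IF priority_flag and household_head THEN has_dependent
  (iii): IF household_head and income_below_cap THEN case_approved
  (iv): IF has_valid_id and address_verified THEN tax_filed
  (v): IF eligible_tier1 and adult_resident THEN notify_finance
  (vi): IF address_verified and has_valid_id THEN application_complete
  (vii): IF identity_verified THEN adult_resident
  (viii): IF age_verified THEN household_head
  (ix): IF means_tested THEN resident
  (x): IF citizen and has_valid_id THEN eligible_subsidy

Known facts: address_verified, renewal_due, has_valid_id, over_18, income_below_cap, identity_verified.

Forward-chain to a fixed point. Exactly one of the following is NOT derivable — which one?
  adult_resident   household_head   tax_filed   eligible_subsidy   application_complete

Round 1: (iv) [IF has_valid_id and address_verified THEN tax_filed]; (vi) [IF address_verified and has_valid_id THEN application_complete]; (vii) [IF identity_verified THEN adult_resident]. New: tax_filed, application_complete, adult_resident.
Round 2: (i) [IF adult_resident and income_below_cap and tax_filed THEN age_verified]. New: age_verified.
Round 3: (viii) [IF age_verified THEN household_head]. New: household_head.
Round 4: (iii) [IF household_head and income_below_cap THEN case_approved]. New: case_approved.
Derived: adult_resident (round 1), tax_filed (round 1), household_head (round 3), application_complete (round 1). eligible_subsidy never appears in any round.

eligible_subsidy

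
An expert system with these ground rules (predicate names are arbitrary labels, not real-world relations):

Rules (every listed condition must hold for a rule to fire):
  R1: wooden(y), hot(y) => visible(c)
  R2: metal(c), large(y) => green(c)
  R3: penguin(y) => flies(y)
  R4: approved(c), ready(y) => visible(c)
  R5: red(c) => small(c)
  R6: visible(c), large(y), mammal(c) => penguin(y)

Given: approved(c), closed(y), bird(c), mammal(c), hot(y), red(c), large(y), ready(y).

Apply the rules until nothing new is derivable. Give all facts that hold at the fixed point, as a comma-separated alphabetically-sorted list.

approved(c), bird(c), closed(y), flies(y), hot(y), large(y), mammal(c), penguin(y), ready(y), red(c), small(c), visible(c)

Round 1: R4 [approved(c), ready(y) => visible(c)]; R5 [red(c) => small(c)]. Adds visible(c), small(c).
Round 2: R6 [visible(c), large(y), mammal(c) => penguin(y)]. Adds penguin(y).
Round 3: R3 [penguin(y) => flies(y)]. Adds flies(y).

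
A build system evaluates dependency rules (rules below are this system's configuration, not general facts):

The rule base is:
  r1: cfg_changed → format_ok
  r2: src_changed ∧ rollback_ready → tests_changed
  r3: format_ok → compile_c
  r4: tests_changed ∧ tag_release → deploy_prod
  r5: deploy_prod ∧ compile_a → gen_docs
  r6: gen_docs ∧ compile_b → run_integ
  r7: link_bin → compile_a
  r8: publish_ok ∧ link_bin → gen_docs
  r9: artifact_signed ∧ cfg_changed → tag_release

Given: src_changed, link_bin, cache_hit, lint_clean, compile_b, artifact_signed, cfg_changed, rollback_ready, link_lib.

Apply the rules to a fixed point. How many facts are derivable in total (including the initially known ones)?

17

Round 1: r1 [cfg_changed → format_ok]; r2 [src_changed ∧ rollback_ready → tests_changed]; r7 [link_bin → compile_a]; r9 [artifact_signed ∧ cfg_changed → tag_release]. New: format_ok, tests_changed, compile_a, tag_release.
Round 2: r3 [format_ok → compile_c]; r4 [tests_changed ∧ tag_release → deploy_prod]. New: compile_c, deploy_prod.
Round 3: r5 [deploy_prod ∧ compile_a → gen_docs]. New: gen_docs.
Round 4: r6 [gen_docs ∧ compile_b → run_integ]. New: run_integ.
Closure: {artifact_signed, cache_hit, cfg_changed, compile_a, compile_b, compile_c, deploy_prod, format_ok, gen_docs, link_bin, link_lib, lint_clean, rollback_ready, run_integ, src_changed, tag_release, tests_changed} — 17 facts.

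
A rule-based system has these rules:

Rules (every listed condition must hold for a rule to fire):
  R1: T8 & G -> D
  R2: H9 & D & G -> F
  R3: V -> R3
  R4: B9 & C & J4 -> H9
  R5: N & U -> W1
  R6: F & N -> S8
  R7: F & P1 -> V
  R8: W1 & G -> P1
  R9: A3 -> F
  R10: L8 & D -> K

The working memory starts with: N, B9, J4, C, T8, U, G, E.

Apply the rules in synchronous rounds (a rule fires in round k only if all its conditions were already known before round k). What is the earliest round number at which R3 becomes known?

Round 1: R1 [T8 & G -> D]; R4 [B9 & C & J4 -> H9]; R5 [N & U -> W1]. New: D, H9, W1.
Round 2: R2 [H9 & D & G -> F]; R8 [W1 & G -> P1]. New: F, P1.
Round 3: R6 [F & N -> S8]; R7 [F & P1 -> V]. New: S8, V.
Round 4: R3 [V -> R3]. New: R3.
R3 first appears in round 4.

4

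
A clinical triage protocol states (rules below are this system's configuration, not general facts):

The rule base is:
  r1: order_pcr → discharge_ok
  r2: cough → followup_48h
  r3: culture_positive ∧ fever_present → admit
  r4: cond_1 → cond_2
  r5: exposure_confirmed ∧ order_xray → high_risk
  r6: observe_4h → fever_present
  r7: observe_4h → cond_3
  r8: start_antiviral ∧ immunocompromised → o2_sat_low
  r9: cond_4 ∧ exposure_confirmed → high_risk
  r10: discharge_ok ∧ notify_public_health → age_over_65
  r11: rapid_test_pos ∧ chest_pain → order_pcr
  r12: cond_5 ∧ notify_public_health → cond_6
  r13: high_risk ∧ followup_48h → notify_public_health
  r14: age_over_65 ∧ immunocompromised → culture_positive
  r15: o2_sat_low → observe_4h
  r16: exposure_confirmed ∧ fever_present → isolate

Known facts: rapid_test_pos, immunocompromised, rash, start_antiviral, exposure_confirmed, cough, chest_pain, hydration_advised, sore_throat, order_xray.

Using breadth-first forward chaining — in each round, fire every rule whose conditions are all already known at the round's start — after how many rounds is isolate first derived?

Round 1 fires r2, r5, r8, r11, giving followup_48h, high_risk, o2_sat_low, order_pcr.
Round 2 fires r1, r13, r15, giving discharge_ok, notify_public_health, observe_4h.
Round 3 fires r6, r7, r10, giving fever_present, cond_3, age_over_65.
Round 4 fires r14, r16, giving culture_positive, isolate.
isolate first appears in round 4.

4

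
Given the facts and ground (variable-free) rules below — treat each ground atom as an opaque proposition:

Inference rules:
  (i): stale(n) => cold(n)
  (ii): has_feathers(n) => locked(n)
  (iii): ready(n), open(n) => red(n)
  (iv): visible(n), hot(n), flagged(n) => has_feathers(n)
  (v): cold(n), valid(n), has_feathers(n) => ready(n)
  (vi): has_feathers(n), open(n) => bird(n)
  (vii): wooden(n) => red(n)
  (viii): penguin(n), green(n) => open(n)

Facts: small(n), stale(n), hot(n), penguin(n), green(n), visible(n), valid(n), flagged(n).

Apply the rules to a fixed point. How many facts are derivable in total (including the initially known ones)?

[1] (i) [stale(n) => cold(n)]; (iv) [visible(n), hot(n), flagged(n) => has_feathers(n)]; (viii) [penguin(n), green(n) => open(n)]. ⇒ new: cold(n), has_feathers(n), open(n).
[2] (ii) [has_feathers(n) => locked(n)]; (v) [cold(n), valid(n), has_feathers(n) => ready(n)]; (vi) [has_feathers(n), open(n) => bird(n)]. ⇒ new: locked(n), ready(n), bird(n).
[3] (iii) [ready(n), open(n) => red(n)]. ⇒ new: red(n).
Closure: {bird(n), cold(n), flagged(n), green(n), has_feathers(n), hot(n), locked(n), open(n), penguin(n), ready(n), red(n), small(n), stale(n), valid(n), visible(n)} — 15 facts.

15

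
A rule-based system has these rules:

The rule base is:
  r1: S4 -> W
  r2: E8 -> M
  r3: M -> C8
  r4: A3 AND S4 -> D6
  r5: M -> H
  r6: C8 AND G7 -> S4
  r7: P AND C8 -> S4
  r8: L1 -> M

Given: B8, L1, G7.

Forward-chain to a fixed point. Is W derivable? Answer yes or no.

Round 1 — r8, derive M.
Round 2 — r3, r5, derive C8, H.
Round 3 — r6, derive S4.
Round 4 — r1, derive W.
W appears in round 4, so it is derivable.

yes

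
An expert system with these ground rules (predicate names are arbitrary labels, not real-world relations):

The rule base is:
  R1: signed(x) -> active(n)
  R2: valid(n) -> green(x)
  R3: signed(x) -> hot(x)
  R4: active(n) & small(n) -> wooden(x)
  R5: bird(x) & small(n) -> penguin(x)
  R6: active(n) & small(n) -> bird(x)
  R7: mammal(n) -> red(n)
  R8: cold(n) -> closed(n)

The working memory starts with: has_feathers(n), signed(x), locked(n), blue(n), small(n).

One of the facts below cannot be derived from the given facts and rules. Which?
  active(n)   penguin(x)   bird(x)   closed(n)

closed(n)

Round 1 — R1, R3, derive active(n), hot(x).
Round 2 — R4, R6, derive wooden(x), bird(x).
Round 3 — R5, derive penguin(x).
Derived: bird(x) (round 2), penguin(x) (round 3), active(n) (round 1). closed(n) never appears in any round.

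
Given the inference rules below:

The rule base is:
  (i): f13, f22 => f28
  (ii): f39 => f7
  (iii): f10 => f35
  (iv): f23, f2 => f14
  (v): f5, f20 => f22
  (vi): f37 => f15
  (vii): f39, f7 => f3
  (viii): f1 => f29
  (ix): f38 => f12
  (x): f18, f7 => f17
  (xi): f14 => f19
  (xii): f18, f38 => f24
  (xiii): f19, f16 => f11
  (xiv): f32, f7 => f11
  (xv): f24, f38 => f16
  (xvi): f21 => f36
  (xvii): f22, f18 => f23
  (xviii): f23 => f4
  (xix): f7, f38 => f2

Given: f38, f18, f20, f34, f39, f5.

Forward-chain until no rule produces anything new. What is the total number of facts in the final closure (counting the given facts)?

19

Round 1: (ii) [f39 => f7]; (v) [f5, f20 => f22]; (ix) [f38 => f12]; (xii) [f18, f38 => f24]. Adds f7, f22, f12, f24.
Round 2: (vii) [f39, f7 => f3]; (x) [f18, f7 => f17]; (xv) [f24, f38 => f16]; (xvii) [f22, f18 => f23]; (xix) [f7, f38 => f2]. Adds f3, f17, f16, f23, f2.
Round 3: (iv) [f23, f2 => f14]; (xviii) [f23 => f4]. Adds f14, f4.
Round 4: (xi) [f14 => f19]. Adds f19.
Round 5: (xiii) [f19, f16 => f11]. Adds f11.
Closure: {f11, f12, f14, f16, f17, f18, f19, f2, f20, f22, f23, f24, f3, f34, f38, f39, f4, f5, f7} — 19 facts.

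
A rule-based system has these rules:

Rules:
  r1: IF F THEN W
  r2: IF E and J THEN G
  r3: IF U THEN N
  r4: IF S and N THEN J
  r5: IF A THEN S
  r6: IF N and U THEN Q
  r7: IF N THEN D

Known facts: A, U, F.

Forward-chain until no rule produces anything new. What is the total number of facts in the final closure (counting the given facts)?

Round 1: r1 [IF F THEN W]; r3 [IF U THEN N]; r5 [IF A THEN S]. New: W, N, S.
Round 2: r4 [IF S and N THEN J]; r6 [IF N and U THEN Q]; r7 [IF N THEN D]. New: J, Q, D.
Closure: {A, D, F, J, N, Q, S, U, W} — 9 facts.

9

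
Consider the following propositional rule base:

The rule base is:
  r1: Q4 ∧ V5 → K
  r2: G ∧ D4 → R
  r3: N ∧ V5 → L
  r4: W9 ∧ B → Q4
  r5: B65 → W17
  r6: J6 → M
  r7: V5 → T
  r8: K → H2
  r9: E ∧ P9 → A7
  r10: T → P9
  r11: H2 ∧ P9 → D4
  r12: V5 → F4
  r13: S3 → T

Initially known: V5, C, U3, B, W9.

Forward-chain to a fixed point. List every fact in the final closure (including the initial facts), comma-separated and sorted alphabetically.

[1] r4 [W9 ∧ B → Q4]; r7 [V5 → T]; r12 [V5 → F4]. ⇒ new: Q4, T, F4.
[2] r1 [Q4 ∧ V5 → K]; r10 [T → P9]. ⇒ new: K, P9.
[3] r8 [K → H2]. ⇒ new: H2.
[4] r11 [H2 ∧ P9 → D4]. ⇒ new: D4.

B, C, D4, F4, H2, K, P9, Q4, T, U3, V5, W9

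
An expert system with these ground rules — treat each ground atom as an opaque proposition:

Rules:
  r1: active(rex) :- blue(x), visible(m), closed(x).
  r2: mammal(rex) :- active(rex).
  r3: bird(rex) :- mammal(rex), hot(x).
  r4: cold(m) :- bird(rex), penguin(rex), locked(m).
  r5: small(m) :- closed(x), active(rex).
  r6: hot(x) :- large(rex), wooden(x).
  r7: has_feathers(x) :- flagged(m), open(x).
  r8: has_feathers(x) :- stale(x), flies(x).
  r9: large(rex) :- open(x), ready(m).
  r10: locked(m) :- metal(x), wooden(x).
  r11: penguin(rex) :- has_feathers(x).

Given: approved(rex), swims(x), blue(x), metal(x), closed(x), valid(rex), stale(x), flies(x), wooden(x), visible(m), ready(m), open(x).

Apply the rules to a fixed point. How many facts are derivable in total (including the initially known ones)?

22

Round 1 fires r1, r8, r9, r10, giving active(rex), has_feathers(x), large(rex), locked(m).
Round 2 fires r2, r5, r6, r11, giving mammal(rex), small(m), hot(x), penguin(rex).
Round 3 fires r3, giving bird(rex).
Round 4 fires r4, giving cold(m).
Closure: {active(rex), approved(rex), bird(rex), blue(x), closed(x), cold(m), flies(x), has_feathers(x), hot(x), large(rex), locked(m), mammal(rex), metal(x), open(x), penguin(rex), ready(m), small(m), stale(x), swims(x), valid(rex), visible(m), wooden(x)} — 22 facts.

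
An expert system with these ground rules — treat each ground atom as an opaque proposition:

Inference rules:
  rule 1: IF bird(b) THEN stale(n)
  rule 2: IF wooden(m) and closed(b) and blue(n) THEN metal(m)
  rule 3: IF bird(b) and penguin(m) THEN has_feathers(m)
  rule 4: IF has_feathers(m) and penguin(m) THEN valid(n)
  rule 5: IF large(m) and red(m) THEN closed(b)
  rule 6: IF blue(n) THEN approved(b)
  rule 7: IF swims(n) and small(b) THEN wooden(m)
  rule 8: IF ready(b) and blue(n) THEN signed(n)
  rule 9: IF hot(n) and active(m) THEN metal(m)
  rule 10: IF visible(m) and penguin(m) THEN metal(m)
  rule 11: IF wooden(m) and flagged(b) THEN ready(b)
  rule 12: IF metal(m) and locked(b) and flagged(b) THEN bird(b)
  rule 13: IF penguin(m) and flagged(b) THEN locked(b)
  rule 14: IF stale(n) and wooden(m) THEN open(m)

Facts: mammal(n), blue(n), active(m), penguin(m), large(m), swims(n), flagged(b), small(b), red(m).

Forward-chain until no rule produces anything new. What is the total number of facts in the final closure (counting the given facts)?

Round 1 fires rule 5, rule 6, rule 7, rule 13, giving closed(b), approved(b), wooden(m), locked(b).
Round 2 fires rule 2, rule 11, giving metal(m), ready(b).
Round 3 fires rule 8, rule 12, giving signed(n), bird(b).
Round 4 fires rule 1, rule 3, giving stale(n), has_feathers(m).
Round 5 fires rule 4, rule 14, giving valid(n), open(m).
Closure: {active(m), approved(b), bird(b), blue(n), closed(b), flagged(b), has_feathers(m), large(m), locked(b), mammal(n), metal(m), open(m), penguin(m), ready(b), red(m), signed(n), small(b), stale(n), swims(n), valid(n), wooden(m)} — 21 facts.

21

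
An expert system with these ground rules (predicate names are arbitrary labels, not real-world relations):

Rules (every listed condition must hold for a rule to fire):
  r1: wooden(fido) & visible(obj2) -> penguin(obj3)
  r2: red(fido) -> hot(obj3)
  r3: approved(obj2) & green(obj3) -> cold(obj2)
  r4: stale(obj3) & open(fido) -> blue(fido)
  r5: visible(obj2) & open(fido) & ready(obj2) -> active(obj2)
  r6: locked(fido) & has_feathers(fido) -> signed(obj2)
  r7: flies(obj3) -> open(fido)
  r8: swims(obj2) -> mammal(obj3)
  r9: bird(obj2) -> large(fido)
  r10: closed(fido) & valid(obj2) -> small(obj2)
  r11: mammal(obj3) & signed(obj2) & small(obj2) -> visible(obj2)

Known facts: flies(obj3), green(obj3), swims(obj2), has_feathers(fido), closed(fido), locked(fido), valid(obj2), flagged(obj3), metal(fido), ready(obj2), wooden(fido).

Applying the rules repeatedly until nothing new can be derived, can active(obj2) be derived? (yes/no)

yes

Round 1: r6 [locked(fido) & has_feathers(fido) -> signed(obj2)]; r7 [flies(obj3) -> open(fido)]; r8 [swims(obj2) -> mammal(obj3)]; r10 [closed(fido) & valid(obj2) -> small(obj2)]. New: signed(obj2), open(fido), mammal(obj3), small(obj2).
Round 2: r11 [mammal(obj3) & signed(obj2) & small(obj2) -> visible(obj2)]. New: visible(obj2).
Round 3: r1 [wooden(fido) & visible(obj2) -> penguin(obj3)]; r5 [visible(obj2) & open(fido) & ready(obj2) -> active(obj2)]. New: penguin(obj3), active(obj2).
active(obj2) appears in round 3, so it is derivable.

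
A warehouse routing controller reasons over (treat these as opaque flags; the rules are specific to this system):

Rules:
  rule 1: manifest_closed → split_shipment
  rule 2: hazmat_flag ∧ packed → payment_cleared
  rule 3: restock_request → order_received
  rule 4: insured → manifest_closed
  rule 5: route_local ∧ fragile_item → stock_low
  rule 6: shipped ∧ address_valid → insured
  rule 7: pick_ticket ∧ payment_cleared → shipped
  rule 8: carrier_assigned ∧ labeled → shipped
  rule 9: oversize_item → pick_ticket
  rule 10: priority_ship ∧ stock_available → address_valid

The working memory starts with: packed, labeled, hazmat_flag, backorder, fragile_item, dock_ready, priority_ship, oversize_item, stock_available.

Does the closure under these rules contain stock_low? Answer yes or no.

Round 1 fires rule 2, rule 9, rule 10, giving payment_cleared, pick_ticket, address_valid.
Round 2 fires rule 7, giving shipped.
Round 3 fires rule 6, giving insured.
Round 4 fires rule 4, giving manifest_closed.
Round 5 fires rule 1, giving split_shipment.
Fixed point reached. stock_low is concluded only by rule 5; rule 5 needs route_local (never derived).

no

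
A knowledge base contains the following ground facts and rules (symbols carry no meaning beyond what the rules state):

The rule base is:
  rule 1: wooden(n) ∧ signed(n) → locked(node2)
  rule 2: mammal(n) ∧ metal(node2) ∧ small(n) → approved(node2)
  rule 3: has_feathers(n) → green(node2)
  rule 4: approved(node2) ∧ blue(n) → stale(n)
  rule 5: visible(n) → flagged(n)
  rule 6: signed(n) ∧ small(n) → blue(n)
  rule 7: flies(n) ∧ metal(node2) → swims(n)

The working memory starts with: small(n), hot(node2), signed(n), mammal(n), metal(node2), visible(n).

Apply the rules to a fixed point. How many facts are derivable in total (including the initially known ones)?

Round 1: rule 2 [mammal(n) ∧ metal(node2) ∧ small(n) → approved(node2)]; rule 5 [visible(n) → flagged(n)]; rule 6 [signed(n) ∧ small(n) → blue(n)]. New: approved(node2), flagged(n), blue(n).
Round 2: rule 4 [approved(node2) ∧ blue(n) → stale(n)]. New: stale(n).
Closure: {approved(node2), blue(n), flagged(n), hot(node2), mammal(n), metal(node2), signed(n), small(n), stale(n), visible(n)} — 10 facts.

10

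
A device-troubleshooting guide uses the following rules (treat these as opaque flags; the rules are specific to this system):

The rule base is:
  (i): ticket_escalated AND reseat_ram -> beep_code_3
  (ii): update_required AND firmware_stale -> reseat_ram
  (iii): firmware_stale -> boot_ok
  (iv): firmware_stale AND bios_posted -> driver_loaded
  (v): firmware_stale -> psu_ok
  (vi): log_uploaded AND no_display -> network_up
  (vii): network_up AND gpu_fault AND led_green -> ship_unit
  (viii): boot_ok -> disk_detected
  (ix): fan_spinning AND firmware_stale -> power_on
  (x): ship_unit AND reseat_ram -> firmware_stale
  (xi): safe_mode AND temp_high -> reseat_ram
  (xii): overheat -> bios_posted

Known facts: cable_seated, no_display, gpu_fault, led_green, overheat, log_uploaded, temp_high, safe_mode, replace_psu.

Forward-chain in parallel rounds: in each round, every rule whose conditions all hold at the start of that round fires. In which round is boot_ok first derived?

4

Round 1: (vi) [log_uploaded AND no_display -> network_up]; (xi) [safe_mode AND temp_high -> reseat_ram]; (xii) [overheat -> bios_posted]. New: network_up, reseat_ram, bios_posted.
Round 2: (vii) [network_up AND gpu_fault AND led_green -> ship_unit]. New: ship_unit.
Round 3: (x) [ship_unit AND reseat_ram -> firmware_stale]. New: firmware_stale.
Round 4: (iii) [firmware_stale -> boot_ok]; (iv) [firmware_stale AND bios_posted -> driver_loaded]; (v) [firmware_stale -> psu_ok]. New: boot_ok, driver_loaded, psu_ok.
boot_ok first appears in round 4.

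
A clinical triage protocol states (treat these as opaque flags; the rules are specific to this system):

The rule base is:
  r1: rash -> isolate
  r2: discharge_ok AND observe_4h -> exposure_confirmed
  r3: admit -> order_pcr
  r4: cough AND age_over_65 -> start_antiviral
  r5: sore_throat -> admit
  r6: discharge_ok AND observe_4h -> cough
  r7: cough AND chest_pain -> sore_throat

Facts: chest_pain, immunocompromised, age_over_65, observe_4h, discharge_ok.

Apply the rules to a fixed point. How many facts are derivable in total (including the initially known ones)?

11

Round 1 — r2, r6, derive exposure_confirmed, cough.
Round 2 — r4, r7, derive start_antiviral, sore_throat.
Round 3 — r5, derive admit.
Round 4 — r3, derive order_pcr.
Closure: {admit, age_over_65, chest_pain, cough, discharge_ok, exposure_confirmed, immunocompromised, observe_4h, order_pcr, sore_throat, start_antiviral} — 11 facts.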